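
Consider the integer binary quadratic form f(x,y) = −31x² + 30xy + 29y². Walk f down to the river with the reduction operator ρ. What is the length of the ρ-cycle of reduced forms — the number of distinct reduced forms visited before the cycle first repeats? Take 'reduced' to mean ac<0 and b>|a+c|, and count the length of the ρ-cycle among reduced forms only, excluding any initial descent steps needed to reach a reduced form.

D = 4496, ⌊√D⌋ = 67
river: ρ → (29,28,-32)
river: ρ → (-32,36,25)
river: ρ → (25,64,-4)
river: ρ → (-4,64,25)
river: ρ → (25,36,-32)
river: ρ → (-32,28,29)
river: ρ → (29,30,-31)
river: ρ → (-31,32,28)
river: ρ → (28,24,-35)
river: ρ → (-35,46,17)
river: ρ → (17,56,-20)
river: ρ → (-20,64,5)
river: ρ → (5,66,-7)
river: ρ → (-7,60,32)
river: ρ → (32,4,-35)
river: ρ → (-35,66,1)
river: ρ → (1,66,-35)
river: ρ → (-35,4,32)
river: ρ → (32,60,-7)
river: ρ → (-7,66,5)
river: ρ → (5,64,-20)
river: ρ → (-20,56,17)
river: ρ → (17,46,-35)
river: ρ → (-35,24,28)
river: ρ → (28,32,-31)
river: ρ → (-31,30,29)
ρ-cycle length = 26 (tail of 0 descent steps not counted)

26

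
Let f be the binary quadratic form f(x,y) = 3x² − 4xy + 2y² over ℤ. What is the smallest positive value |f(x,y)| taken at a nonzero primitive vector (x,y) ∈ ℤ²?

translate: b→2 (≡-4 mod 6), so (3,-4,2)→(3,2,1)
flip: (3,2,1)→(1,-2,3)
translate: b→0 (≡-2 mod 2), so (1,-2,3)→(1,0,2)
reduced (well bottom): (1,0,2) with a≤c, −a<b≤a
well minimum = a = 1

1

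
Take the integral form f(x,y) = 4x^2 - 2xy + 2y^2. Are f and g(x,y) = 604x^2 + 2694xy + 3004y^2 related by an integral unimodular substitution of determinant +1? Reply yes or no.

D₁ = -28, D₂ = -28
f: flip: (4,-2,2)→(2,2,4)
f: reduced (well bottom): (2,2,4) with a≤c, −a<b≤a
g: translate: b→278 (≡2694 mod 1208), so (604,2694,3004)→(604,278,32)
g: flip: (604,278,32)→(32,-278,604)
g: translate: b→-22 (≡-278 mod 64), so (32,-278,604)→(32,-22,4)
g: flip: (32,-22,4)→(4,22,32)
g: translate: b→-2 (≡22 mod 8), so (4,22,32)→(4,-2,2)
g: flip: (4,-2,2)→(2,2,4)
g: reduced (well bottom): (2,2,4) with a≤c, −a<b≤a
reduced forms (2, 2, 4) vs (2, 2, 4) ⇒ equivalent

yes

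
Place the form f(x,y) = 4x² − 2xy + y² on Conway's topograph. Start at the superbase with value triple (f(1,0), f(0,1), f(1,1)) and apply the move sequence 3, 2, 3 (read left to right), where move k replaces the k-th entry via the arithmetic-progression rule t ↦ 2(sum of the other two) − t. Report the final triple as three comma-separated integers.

start (4,1,3) = (f(1,0),f(0,1),f(1,1))
replace slot 3: 2·(4+1) − 3 = 7 → (4,1,7)
replace slot 2: 2·(4+7) − 1 = 21 → (4,21,7)
replace slot 3: 2·(4+21) − 7 = 43 → (4,21,43)

4,21,43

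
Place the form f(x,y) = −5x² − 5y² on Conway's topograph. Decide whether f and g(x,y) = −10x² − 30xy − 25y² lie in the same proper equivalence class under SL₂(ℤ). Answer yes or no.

D₁ = -100, D₂ = -100
f is negative-definite; reduce −f:
−f: reduced (well bottom): (5,0,5) with a≤c, −a<b≤a
flip sign back: reduced form of f is (-5,0,-5)
g is negative-definite; reduce −g:
−g: translate: b→10 (≡30 mod 20), so (10,30,25)→(10,10,5)
−g: flip: (10,10,5)→(5,-10,10)
−g: translate: b→0 (≡-10 mod 10), so (5,-10,10)→(5,0,5)
−g: reduced (well bottom): (5,0,5) with a≤c, −a<b≤a
flip sign back: reduced form of g is (-5,0,-5)
reduced forms (-5, 0, -5) vs (-5, 0, -5) ⇒ equivalent

yes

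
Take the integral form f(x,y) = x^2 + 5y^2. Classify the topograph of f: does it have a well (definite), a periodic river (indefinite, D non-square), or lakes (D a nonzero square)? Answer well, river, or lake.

D = b²−4ac = 0² − 4·1·5 = -20
D < 0 ⇒ definite ⇒ every region one sign ⇒ single well

well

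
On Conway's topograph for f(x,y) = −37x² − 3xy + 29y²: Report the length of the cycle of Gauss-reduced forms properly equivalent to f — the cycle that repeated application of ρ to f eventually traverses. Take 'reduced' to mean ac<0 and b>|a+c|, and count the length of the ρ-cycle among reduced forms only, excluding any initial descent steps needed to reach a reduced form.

D = 4301, ⌊√D⌋ = 65
descent: ρ → (29,61,-5)  [lands on river]
river: ρ → (-5,59,41)
river: ρ → (41,23,-23)
river: ρ → (-23,23,41)
river: ρ → (41,59,-5)
river: ρ → (-5,61,29)
river: ρ → (29,55,-11)
river: ρ → (-11,55,29)
ρ-cycle length = 8 (tail of 1 descent step not counted)

8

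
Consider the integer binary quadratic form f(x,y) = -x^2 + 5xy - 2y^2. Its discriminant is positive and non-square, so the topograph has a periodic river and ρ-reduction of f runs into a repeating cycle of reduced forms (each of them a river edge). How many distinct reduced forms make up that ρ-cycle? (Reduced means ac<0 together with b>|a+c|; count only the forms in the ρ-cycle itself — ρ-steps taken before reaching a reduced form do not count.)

D = 17, ⌊√D⌋ = 4
descent: ρ → (-2,3,1)  [lands on river]
river: ρ → (1,3,-2)
river: ρ → (-2,1,2)
river: ρ → (2,3,-1)
river: ρ → (-1,3,2)
river: ρ → (2,1,-2)
ρ-cycle length = 6 (tail of 1 descent step not counted)

6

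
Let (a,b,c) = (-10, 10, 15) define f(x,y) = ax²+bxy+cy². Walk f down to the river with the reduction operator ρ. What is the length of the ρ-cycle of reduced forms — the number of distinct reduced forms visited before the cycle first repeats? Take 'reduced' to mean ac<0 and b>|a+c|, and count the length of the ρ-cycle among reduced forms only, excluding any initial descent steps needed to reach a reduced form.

D = 700, ⌊√D⌋ = 26
river: ρ → (15,20,-5)
river: ρ → (-5,20,15)
river: ρ → (15,10,-10)
river: ρ → (-10,10,15)
ρ-cycle length = 4 (tail of 0 descent steps not counted)

4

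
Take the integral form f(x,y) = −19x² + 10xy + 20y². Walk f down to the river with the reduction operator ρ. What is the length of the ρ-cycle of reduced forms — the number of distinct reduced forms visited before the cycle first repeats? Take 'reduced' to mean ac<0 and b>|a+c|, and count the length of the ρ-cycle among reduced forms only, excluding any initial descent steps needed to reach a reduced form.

D = 1620, ⌊√D⌋ = 40
river: ρ → (20,30,-9)
river: ρ → (-9,24,29)
river: ρ → (29,34,-4)
river: ρ → (-4,38,11)
river: ρ → (11,28,-19)
river: ρ → (-19,10,20)
ρ-cycle length = 6 (tail of 0 descent steps not counted)

6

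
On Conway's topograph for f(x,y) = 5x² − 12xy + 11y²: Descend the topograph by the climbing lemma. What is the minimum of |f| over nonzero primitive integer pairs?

translate: b→-2 (≡-12 mod 10), so (5,-12,11)→(5,-2,4)
flip: (5,-2,4)→(4,2,5)
reduced (well bottom): (4,2,5) with a≤c, −a<b≤a
well minimum = a = 4

4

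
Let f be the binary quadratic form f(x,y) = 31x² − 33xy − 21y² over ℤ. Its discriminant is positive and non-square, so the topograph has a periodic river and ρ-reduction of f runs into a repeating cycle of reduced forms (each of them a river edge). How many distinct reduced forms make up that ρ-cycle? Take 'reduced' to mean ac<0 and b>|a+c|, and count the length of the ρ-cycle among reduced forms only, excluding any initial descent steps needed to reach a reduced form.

D = 3693, ⌊√D⌋ = 60
descent: ρ → (-21,33,31)  [lands on river]
river: ρ → (31,29,-23)
river: ρ → (-23,17,37)
river: ρ → (37,57,-3)
river: ρ → (-3,57,37)
river: ρ → (37,17,-23)
river: ρ → (-23,29,31)
river: ρ → (31,33,-21)
river: ρ → (-21,51,13)
river: ρ → (13,53,-17)
river: ρ → (-17,49,19)
river: ρ → (19,27,-39)
river: ρ → (-39,51,7)
river: ρ → (7,47,-53)
river: ρ → (-53,59,1)
river: ρ → (1,59,-53)
river: ρ → (-53,47,7)
river: ρ → (7,51,-39)
river: ρ → (-39,27,19)
river: ρ → (19,49,-17)
river: ρ → (-17,53,13)
river: ρ → (13,51,-21)
ρ-cycle length = 22 (tail of 1 descent step not counted)

22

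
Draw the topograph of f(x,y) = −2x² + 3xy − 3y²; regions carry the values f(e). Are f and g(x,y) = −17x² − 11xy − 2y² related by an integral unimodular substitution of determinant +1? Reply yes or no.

D₁ = -15, D₂ = -15
f is negative-definite; reduce −f:
−f: translate: b→1 (≡-3 mod 4), so (2,-3,3)→(2,1,2)
−f: reduced (well bottom): (2,1,2) with a≤c, −a<b≤a
flip sign back: reduced form of f is (-2,-1,-2)
g is negative-definite; reduce −g:
−g: flip: (17,11,2)→(2,-11,17)
−g: translate: b→1 (≡-11 mod 4), so (2,-11,17)→(2,1,2)
−g: reduced (well bottom): (2,1,2) with a≤c, −a<b≤a
flip sign back: reduced form of g is (-2,-1,-2)
reduced forms (-2, -1, -2) vs (-2, -1, -2) ⇒ equivalent

yes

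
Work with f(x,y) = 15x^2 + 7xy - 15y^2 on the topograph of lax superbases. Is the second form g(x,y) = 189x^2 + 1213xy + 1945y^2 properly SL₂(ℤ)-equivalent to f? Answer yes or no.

D₁ = 949, D₂ = 949
river cycle of f (length 26): (-15, 23, 7), (7, 19, -21), (-21, 23, 5), (5, 27, -11), (-11, 17, 15), (15, 13, -13), (-13, 13, 15), (15, 17, -11), (-11, 27, 5), (5, 23, -21), … (16 more)
river cycle of g (length 26): (7, 19, -21), (-21, 23, 5), (5, 27, -11), (-11, 17, 15), (15, 13, -13), (-13, 13, 15), (15, 17, -11), (-11, 27, 5), (5, 23, -21), (-21, 19, 7), … (16 more)
cycles coincide ⇒ equivalent

yes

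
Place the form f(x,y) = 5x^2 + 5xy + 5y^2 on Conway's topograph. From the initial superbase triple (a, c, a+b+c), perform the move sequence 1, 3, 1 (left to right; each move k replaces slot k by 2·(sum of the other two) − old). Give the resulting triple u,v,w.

start (5,5,15) = (f(1,0),f(0,1),f(1,1))
replace slot 1: 2·(5+15) − 5 = 35 → (35,5,15)
replace slot 3: 2·(35+5) − 15 = 65 → (35,5,65)
replace slot 1: 2·(5+65) − 35 = 105 → (105,5,65)

105,5,65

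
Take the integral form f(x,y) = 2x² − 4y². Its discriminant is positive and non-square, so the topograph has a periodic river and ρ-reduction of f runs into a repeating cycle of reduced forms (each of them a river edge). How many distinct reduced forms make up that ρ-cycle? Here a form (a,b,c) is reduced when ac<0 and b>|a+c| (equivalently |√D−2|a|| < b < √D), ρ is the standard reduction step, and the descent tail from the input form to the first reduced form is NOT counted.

D = 32, ⌊√D⌋ = 5
descent: ρ → (-4,0,2)
descent: ρ → (2,4,-2)  [lands on river]
river: ρ → (-2,4,2)
ρ-cycle length = 2 (tail of 2 descent steps not counted)

2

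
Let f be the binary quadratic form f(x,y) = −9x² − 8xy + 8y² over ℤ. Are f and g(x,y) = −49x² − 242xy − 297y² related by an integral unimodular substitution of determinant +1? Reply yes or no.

D₁ = 352, D₂ = 352
river cycle of f (length 6): (8, 8, -9), (-9, 10, 7), (7, 18, -1), (-1, 18, 7), (7, 10, -9), (-9, 8, 8)
river cycle of g (length 6): (-9, 10, 7), (7, 18, -1), (-1, 18, 7), (7, 10, -9), (-9, 8, 8), (8, 8, -9)
cycles coincide ⇒ equivalent

yes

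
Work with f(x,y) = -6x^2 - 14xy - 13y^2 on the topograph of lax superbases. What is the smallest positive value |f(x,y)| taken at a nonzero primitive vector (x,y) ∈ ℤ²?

translate: b→2 (≡14 mod 12), so (6,14,13)→(6,2,5)
flip: (6,2,5)→(5,-2,6)
reduced (well bottom): (5,-2,6) with a≤c, −a<b≤a
well minimum |f| = |-5| = 5 (negative-definite)

5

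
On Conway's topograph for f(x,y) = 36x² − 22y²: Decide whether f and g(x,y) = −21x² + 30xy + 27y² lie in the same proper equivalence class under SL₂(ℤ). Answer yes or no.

D₁ = 3168, D₂ = 3168
river cycle of f (length 8): (-22, 44, 14), (14, 40, -28), (-28, 16, 26), (26, 36, -18), (-18, 36, 26), (26, 16, -28), (-28, 40, 14), (14, 44, -22)
river cycle of g (length 6): (27, 24, -24), (-24, 24, 27), (27, 30, -21), (-21, 54, 3), (3, 54, -21), (-21, 30, 27)
cycles differ ⇒ inequivalent

no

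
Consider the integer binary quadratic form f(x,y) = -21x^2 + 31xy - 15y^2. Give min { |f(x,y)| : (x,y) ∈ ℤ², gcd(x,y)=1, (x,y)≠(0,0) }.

translate: b→11 (≡-31 mod 42), so (21,-31,15)→(21,11,5)
flip: (21,11,5)→(5,-11,21)
translate: b→-1 (≡-11 mod 10), so (5,-11,21)→(5,-1,15)
reduced (well bottom): (5,-1,15) with a≤c, −a<b≤a
well minimum |f| = |-5| = 5 (negative-definite)

5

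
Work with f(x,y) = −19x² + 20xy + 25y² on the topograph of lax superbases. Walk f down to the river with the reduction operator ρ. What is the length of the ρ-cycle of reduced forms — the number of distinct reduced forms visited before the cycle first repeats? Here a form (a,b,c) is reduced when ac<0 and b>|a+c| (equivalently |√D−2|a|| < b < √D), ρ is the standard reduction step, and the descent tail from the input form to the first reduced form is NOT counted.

D = 2300, ⌊√D⌋ = 47
river: ρ → (25,30,-14)
river: ρ → (-14,26,29)
river: ρ → (29,32,-11)
river: ρ → (-11,34,26)
river: ρ → (26,18,-19)
river: ρ → (-19,20,25)
ρ-cycle length = 6 (tail of 0 descent steps not counted)

6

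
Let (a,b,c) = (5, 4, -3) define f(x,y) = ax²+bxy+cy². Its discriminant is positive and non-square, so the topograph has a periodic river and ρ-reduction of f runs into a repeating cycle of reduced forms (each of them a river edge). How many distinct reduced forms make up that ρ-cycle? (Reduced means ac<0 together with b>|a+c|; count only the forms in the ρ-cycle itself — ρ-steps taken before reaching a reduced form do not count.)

D = 76, ⌊√D⌋ = 8
river: ρ → (-3,8,1)
river: ρ → (1,8,-3)
river: ρ → (-3,4,5)
river: ρ → (5,6,-2)
river: ρ → (-2,6,5)
river: ρ → (5,4,-3)
ρ-cycle length = 6 (tail of 0 descent steps not counted)

6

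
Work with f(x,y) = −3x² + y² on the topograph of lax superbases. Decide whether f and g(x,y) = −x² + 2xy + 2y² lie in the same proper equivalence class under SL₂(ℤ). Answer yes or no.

D₁ = 12, D₂ = 12
river cycle of f (length 2): (1, 2, -2), (-2, 2, 1)
river cycle of g (length 2): (2, 2, -1), (-1, 2, 2)
cycles differ ⇒ inequivalent

no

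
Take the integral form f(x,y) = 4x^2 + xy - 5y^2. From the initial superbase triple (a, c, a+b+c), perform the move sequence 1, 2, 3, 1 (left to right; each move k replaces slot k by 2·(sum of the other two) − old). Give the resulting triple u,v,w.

start (4,-5,0) = (f(1,0),f(0,1),f(1,1))
replace slot 1: 2·((-5)+0) − 4 = -14 → (-14,-5,0)
replace slot 2: 2·((-14)+0) − (-5) = -23 → (-14,-23,0)
replace slot 3: 2·((-14)+(-23)) − 0 = -74 → (-14,-23,-74)
replace slot 1: 2·((-23)+(-74)) − (-14) = -180 → (-180,-23,-74)

-180,-23,-74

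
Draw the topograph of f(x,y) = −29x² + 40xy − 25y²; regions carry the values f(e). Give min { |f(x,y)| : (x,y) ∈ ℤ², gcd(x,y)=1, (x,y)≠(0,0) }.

translate: b→18 (≡-40 mod 58), so (29,-40,25)→(29,18,14)
flip: (29,18,14)→(14,-18,29)
translate: b→10 (≡-18 mod 28), so (14,-18,29)→(14,10,25)
reduced (well bottom): (14,10,25) with a≤c, −a<b≤a
well minimum |f| = |-14| = 14 (negative-definite)

14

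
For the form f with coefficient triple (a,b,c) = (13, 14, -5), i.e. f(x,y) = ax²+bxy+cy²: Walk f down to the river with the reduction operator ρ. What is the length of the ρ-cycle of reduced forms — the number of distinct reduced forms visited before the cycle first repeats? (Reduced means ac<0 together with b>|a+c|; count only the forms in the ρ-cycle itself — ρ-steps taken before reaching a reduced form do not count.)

D = 456, ⌊√D⌋ = 21
river: ρ → (-5,16,10)
river: ρ → (10,4,-11)
river: ρ → (-11,18,3)
river: ρ → (3,18,-11)
river: ρ → (-11,4,10)
river: ρ → (10,16,-5)
river: ρ → (-5,14,13)
river: ρ → (13,12,-6)
river: ρ → (-6,12,13)
river: ρ → (13,14,-5)
ρ-cycle length = 10 (tail of 0 descent steps not counted)

10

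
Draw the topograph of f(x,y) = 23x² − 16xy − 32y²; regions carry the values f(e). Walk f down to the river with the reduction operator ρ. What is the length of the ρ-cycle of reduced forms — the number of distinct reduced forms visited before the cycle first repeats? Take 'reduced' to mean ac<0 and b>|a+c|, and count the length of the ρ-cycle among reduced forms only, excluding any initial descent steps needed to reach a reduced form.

D = 3200, ⌊√D⌋ = 56
descent: ρ → (-32,16,23)  [lands on river]
river: ρ → (23,30,-25)
river: ρ → (-25,20,28)
river: ρ → (28,36,-17)
river: ρ → (-17,32,32)
river: ρ → (32,32,-17)
river: ρ → (-17,36,28)
river: ρ → (28,20,-25)
river: ρ → (-25,30,23)
river: ρ → (23,16,-32)
river: ρ → (-32,48,7)
river: ρ → (7,50,-25)
river: ρ → (-25,50,7)
river: ρ → (7,48,-32)
ρ-cycle length = 14 (tail of 1 descent step not counted)

14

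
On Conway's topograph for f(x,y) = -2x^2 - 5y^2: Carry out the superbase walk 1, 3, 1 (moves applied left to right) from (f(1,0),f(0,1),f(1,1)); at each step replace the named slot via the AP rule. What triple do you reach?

start (-2,-5,-7) = (f(1,0),f(0,1),f(1,1))
replace slot 1: 2·((-5)+(-7)) − (-2) = -22 → (-22,-5,-7)
replace slot 3: 2·((-22)+(-5)) − (-7) = -47 → (-22,-5,-47)
replace slot 1: 2·((-5)+(-47)) − (-22) = -82 → (-82,-5,-47)

-82,-5,-47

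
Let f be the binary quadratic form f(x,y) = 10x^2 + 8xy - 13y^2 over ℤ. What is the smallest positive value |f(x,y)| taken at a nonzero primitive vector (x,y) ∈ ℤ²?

river: ρ → (-13,18,5)
river: ρ → (5,22,-5)
river: ρ → (-5,18,13)
river: ρ → (13,8,-10)
river: ρ → (-10,12,11)
river: ρ → (11,10,-11)
river: ρ → (-11,12,10)
river: ρ → (10,8,-13)
closes: descent 0, river 8
min |a| on river = 5

5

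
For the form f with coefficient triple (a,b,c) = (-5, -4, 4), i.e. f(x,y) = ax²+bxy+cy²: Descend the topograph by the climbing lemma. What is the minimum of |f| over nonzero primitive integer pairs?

descent: ρ → (4,4,-5)  [lands on river]
river: ρ → (-5,6,3)
river: ρ → (3,6,-5)
river: ρ → (-5,4,4)
closes: descent 1, river 4
min |a| on river = 3

3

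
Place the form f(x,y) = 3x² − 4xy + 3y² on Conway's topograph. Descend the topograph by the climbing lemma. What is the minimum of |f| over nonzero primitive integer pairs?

translate: b→2 (≡-4 mod 6), so (3,-4,3)→(3,2,2)
flip: (3,2,2)→(2,-2,3)
translate: b→2 (≡-2 mod 4), so (2,-2,3)→(2,2,3)
reduced (well bottom): (2,2,3) with a≤c, −a<b≤a
well minimum = a = 2

2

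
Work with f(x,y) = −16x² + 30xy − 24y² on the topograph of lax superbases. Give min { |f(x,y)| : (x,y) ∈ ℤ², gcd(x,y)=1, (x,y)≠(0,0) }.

translate: b→2 (≡-30 mod 32), so (16,-30,24)→(16,2,10)
flip: (16,2,10)→(10,-2,16)
reduced (well bottom): (10,-2,16) with a≤c, −a<b≤a
well minimum |f| = |-10| = 10 (negative-definite)

10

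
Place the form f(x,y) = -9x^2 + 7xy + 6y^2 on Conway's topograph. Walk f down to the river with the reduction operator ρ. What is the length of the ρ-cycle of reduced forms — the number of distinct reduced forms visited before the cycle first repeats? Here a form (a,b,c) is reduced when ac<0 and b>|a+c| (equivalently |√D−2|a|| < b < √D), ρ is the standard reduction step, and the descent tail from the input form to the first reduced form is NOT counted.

D = 265, ⌊√D⌋ = 16
river: ρ → (6,5,-10)
river: ρ → (-10,15,1)
river: ρ → (1,15,-10)
river: ρ → (-10,5,6)
river: ρ → (6,7,-9)
river: ρ → (-9,11,4)
river: ρ → (4,13,-6)
river: ρ → (-6,11,6)
river: ρ → (6,13,-4)
river: ρ → (-4,11,9)
river: ρ → (9,7,-6)
river: ρ → (-6,5,10)
river: ρ → (10,15,-1)
river: ρ → (-1,15,10)
river: ρ → (10,5,-6)
river: ρ → (-6,7,9)
river: ρ → (9,11,-4)
river: ρ → (-4,13,6)
river: ρ → (6,11,-6)
river: ρ → (-6,13,4)
river: ρ → (4,11,-9)
river: ρ → (-9,7,6)
ρ-cycle length = 22 (tail of 0 descent steps not counted)

22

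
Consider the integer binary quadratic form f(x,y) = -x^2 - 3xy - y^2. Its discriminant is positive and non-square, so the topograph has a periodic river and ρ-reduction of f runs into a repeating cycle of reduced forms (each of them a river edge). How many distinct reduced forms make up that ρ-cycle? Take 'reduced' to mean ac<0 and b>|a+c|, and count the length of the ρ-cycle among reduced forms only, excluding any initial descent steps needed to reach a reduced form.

D = 5, ⌊√D⌋ = 2
descent: ρ → (-1,1,1)  [lands on river]
river: ρ → (1,1,-1)
ρ-cycle length = 2 (tail of 1 descent step not counted)

2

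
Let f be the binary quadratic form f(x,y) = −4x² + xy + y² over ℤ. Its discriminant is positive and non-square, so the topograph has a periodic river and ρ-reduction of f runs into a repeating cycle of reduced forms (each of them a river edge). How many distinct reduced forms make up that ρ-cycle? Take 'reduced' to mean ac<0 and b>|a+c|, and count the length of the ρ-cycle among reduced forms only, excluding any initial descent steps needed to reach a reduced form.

D = 17, ⌊√D⌋ = 4
descent: ρ → (1,3,-2)  [lands on river]
river: ρ → (-2,1,2)
river: ρ → (2,3,-1)
river: ρ → (-1,3,2)
river: ρ → (2,1,-2)
river: ρ → (-2,3,1)
ρ-cycle length = 6 (tail of 1 descent step not counted)

6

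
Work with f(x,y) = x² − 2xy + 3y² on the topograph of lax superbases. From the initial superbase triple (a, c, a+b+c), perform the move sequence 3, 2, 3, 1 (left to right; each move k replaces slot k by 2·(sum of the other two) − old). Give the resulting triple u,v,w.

start (1,3,2) = (f(1,0),f(0,1),f(1,1))
replace slot 3: 2·(1+3) − 2 = 6 → (1,3,6)
replace slot 2: 2·(1+6) − 3 = 11 → (1,11,6)
replace slot 3: 2·(1+11) − 6 = 18 → (1,11,18)
replace slot 1: 2·(11+18) − 1 = 57 → (57,11,18)

57,11,18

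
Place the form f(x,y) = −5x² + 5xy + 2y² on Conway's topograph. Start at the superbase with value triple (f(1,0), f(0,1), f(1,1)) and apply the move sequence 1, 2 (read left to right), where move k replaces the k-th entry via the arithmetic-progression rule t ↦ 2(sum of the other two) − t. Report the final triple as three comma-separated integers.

start (-5,2,2) = (f(1,0),f(0,1),f(1,1))
replace slot 1: 2·(2+2) − (-5) = 13 → (13,2,2)
replace slot 2: 2·(13+2) − 2 = 28 → (13,28,2)

13,28,2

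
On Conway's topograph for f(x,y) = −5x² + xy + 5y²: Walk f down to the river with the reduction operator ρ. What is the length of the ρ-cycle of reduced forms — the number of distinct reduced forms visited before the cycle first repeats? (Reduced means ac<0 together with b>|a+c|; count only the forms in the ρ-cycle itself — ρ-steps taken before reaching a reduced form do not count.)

D = 101, ⌊√D⌋ = 10
river: ρ → (5,9,-1)
river: ρ → (-1,9,5)
river: ρ → (5,1,-5)
river: ρ → (-5,9,1)
river: ρ → (1,9,-5)
river: ρ → (-5,1,5)
ρ-cycle length = 6 (tail of 0 descent steps not counted)

6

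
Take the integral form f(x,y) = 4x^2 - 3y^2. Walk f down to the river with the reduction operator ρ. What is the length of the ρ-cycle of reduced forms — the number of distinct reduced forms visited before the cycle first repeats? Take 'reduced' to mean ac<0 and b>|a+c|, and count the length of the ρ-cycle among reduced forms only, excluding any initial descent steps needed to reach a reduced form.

D = 48, ⌊√D⌋ = 6
descent: ρ → (-3,6,1)  [lands on river]
river: ρ → (1,6,-3)
ρ-cycle length = 2 (tail of 1 descent step not counted)

2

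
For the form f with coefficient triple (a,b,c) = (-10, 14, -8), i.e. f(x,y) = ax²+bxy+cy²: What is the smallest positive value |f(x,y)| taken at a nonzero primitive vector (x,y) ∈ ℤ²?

translate: b→6 (≡-14 mod 20), so (10,-14,8)→(10,6,4)
flip: (10,6,4)→(4,-6,10)
translate: b→2 (≡-6 mod 8), so (4,-6,10)→(4,2,8)
reduced (well bottom): (4,2,8) with a≤c, −a<b≤a
well minimum |f| = |-4| = 4 (negative-definite)

4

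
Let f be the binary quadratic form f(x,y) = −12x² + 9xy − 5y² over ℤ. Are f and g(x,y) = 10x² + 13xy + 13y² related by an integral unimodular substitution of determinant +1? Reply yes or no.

D₁ = -159, D₂ = -351
discriminants differ ⇒ not SL₂(ℤ)-equivalent

no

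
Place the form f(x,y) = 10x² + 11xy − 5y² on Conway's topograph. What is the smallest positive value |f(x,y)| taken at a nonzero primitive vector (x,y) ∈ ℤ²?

river: ρ → (-5,9,12)
river: ρ → (12,15,-2)
river: ρ → (-2,17,4)
river: ρ → (4,15,-6)
river: ρ → (-6,9,10)
river: ρ → (10,11,-5)
closes: descent 0, river 6
min |a| on river = 2

2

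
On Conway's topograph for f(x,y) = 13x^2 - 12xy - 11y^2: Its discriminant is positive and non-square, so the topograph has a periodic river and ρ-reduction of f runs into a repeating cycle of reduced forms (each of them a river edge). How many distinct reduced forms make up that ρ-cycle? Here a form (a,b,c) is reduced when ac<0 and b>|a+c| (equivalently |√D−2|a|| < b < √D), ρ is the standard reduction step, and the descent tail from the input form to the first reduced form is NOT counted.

D = 716, ⌊√D⌋ = 26
descent: ρ → (-11,12,13)  [lands on river]
river: ρ → (13,14,-10)
river: ρ → (-10,26,1)
river: ρ → (1,26,-10)
river: ρ → (-10,14,13)
river: ρ → (13,12,-11)
river: ρ → (-11,10,14)
river: ρ → (14,18,-7)
river: ρ → (-7,24,5)
river: ρ → (5,26,-2)
river: ρ → (-2,26,5)
river: ρ → (5,24,-7)
river: ρ → (-7,18,14)
river: ρ → (14,10,-11)
ρ-cycle length = 14 (tail of 1 descent step not counted)

14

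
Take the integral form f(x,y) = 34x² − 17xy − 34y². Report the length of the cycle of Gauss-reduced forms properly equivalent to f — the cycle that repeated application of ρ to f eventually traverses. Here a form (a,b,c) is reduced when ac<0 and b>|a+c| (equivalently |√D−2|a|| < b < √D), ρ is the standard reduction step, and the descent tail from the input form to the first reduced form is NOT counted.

D = 4913, ⌊√D⌋ = 70
descent: ρ → (-34,17,34)  [lands on river]
river: ρ → (34,51,-17)
river: ρ → (-17,51,34)
river: ρ → (34,17,-34)
river: ρ → (-34,51,17)
river: ρ → (17,51,-34)
ρ-cycle length = 6 (tail of 1 descent step not counted)

6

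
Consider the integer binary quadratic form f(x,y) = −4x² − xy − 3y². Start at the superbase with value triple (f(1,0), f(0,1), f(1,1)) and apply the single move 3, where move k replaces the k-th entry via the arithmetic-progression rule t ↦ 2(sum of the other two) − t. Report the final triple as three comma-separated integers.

start (-4,-3,-8) = (f(1,0),f(0,1),f(1,1))
replace slot 3: 2·((-4)+(-3)) − (-8) = -6 → (-4,-3,-6)

-4,-3,-6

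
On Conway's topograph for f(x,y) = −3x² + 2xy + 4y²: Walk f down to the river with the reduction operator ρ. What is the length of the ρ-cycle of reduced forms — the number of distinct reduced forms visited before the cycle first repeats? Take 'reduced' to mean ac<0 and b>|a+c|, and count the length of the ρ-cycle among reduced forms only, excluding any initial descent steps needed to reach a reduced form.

D = 52, ⌊√D⌋ = 7
river: ρ → (4,6,-1)
river: ρ → (-1,6,4)
river: ρ → (4,2,-3)
river: ρ → (-3,4,3)
river: ρ → (3,2,-4)
river: ρ → (-4,6,1)
river: ρ → (1,6,-4)
river: ρ → (-4,2,3)
river: ρ → (3,4,-3)
river: ρ → (-3,2,4)
ρ-cycle length = 10 (tail of 0 descent steps not counted)

10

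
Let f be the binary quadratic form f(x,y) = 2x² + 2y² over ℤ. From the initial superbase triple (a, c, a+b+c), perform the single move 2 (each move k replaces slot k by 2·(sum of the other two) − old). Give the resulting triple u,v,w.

start (2,2,4) = (f(1,0),f(0,1),f(1,1))
replace slot 2: 2·(2+4) − 2 = 10 → (2,10,4)

2,10,4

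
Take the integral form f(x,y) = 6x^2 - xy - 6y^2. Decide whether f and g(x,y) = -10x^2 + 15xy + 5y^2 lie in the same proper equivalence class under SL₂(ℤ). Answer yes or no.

D₁ = 145, D₂ = 425
discriminants differ ⇒ not SL₂(ℤ)-equivalent

no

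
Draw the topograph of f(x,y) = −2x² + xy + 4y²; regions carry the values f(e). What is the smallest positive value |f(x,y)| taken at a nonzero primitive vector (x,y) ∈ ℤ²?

descent: ρ → (4,-1,-2)
descent: ρ → (-2,5,1)  [lands on river]
river: ρ → (1,5,-2)
river: ρ → (-2,3,3)
river: ρ → (3,3,-2)
closes: descent 2, river 4
min |a| on river = 1

1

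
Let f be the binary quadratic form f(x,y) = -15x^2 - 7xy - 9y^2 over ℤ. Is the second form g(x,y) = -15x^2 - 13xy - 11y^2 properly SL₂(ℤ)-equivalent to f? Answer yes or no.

D₁ = -491, D₂ = -491
f is negative-definite; reduce −f:
−f: flip: (15,7,9)→(9,-7,15)
−f: reduced (well bottom): (9,-7,15) with a≤c, −a<b≤a
flip sign back: reduced form of f is (-9,7,-15)
g is negative-definite; reduce −g:
−g: flip: (15,13,11)→(11,-13,15)
−g: translate: b→9 (≡-13 mod 22), so (11,-13,15)→(11,9,13)
−g: reduced (well bottom): (11,9,13) with a≤c, −a<b≤a
flip sign back: reduced form of g is (-11,-9,-13)
reduced forms (-9, 7, -15) vs (-11, -9, -13) ⇒ inequivalent

no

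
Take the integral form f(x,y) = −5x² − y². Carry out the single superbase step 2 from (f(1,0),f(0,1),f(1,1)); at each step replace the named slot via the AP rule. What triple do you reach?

start (-5,-1,-6) = (f(1,0),f(0,1),f(1,1))
replace slot 2: 2·((-5)+(-6)) − (-1) = -21 → (-5,-21,-6)

-5,-21,-6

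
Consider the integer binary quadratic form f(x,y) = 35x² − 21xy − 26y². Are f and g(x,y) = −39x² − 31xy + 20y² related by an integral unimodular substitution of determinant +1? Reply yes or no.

D₁ = 4081, D₂ = 4081
river cycle of f (length 28): (-26, 21, 35), (35, 49, -12), (-12, 47, 39), (39, 31, -20), (-20, 49, 21), (21, 35, -34), (-34, 33, 22), (22, 55, -12), (-12, 41, 50), (50, 59, -3), … (18 more)
river cycle of g (length 28): (20, 31, -39), (-39, 47, 12), (12, 49, -35), (-35, 21, 26), (26, 31, -30), (-30, 29, 27), (27, 25, -32), (-32, 39, 20), (20, 41, -30), (-30, 19, 31), … (18 more)
cycles differ ⇒ inequivalent

no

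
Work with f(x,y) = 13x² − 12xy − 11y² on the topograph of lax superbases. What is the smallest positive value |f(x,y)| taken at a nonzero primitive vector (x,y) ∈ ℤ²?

descent: ρ → (-11,12,13)  [lands on river]
river: ρ → (13,14,-10)
river: ρ → (-10,26,1)
river: ρ → (1,26,-10)
river: ρ → (-10,14,13)
river: ρ → (13,12,-11)
river: ρ → (-11,10,14)
river: ρ → (14,18,-7)
river: ρ → (-7,24,5)
river: ρ → (5,26,-2)
river: ρ → (-2,26,5)
river: ρ → (5,24,-7)
river: ρ → (-7,18,14)
river: ρ → (14,10,-11)
closes: descent 1, river 14
min |a| on river = 1

1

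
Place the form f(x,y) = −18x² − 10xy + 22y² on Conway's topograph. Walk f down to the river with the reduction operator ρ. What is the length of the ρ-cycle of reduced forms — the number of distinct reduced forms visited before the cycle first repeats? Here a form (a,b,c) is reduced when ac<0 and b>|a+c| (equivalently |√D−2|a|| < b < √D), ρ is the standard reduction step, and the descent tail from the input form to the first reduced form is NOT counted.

D = 1684, ⌊√D⌋ = 41
descent: ρ → (22,10,-18)  [lands on river]
river: ρ → (-18,26,14)
river: ρ → (14,30,-14)
river: ρ → (-14,26,18)
river: ρ → (18,10,-22)
river: ρ → (-22,34,6)
river: ρ → (6,38,-10)
river: ρ → (-10,22,30)
river: ρ → (30,38,-2)
river: ρ → (-2,38,30)
river: ρ → (30,22,-10)
river: ρ → (-10,38,6)
river: ρ → (6,34,-22)
river: ρ → (-22,10,18)
river: ρ → (18,26,-14)
river: ρ → (-14,30,14)
river: ρ → (14,26,-18)
river: ρ → (-18,10,22)
river: ρ → (22,34,-6)
river: ρ → (-6,38,10)
river: ρ → (10,22,-30)
river: ρ → (-30,38,2)
river: ρ → (2,38,-30)
river: ρ → (-30,22,10)
river: ρ → (10,38,-6)
river: ρ → (-6,34,22)
ρ-cycle length = 26 (tail of 1 descent step not counted)

26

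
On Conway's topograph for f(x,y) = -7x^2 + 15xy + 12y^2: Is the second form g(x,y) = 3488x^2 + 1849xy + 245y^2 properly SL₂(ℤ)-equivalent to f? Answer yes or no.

D₁ = 561, D₂ = 561
river cycle of f (length 16): (12, 9, -10), (-10, 11, 11), (11, 11, -10), (-10, 9, 12), (12, 15, -7), (-7, 13, 14), (14, 15, -6), (-6, 21, 5), (5, 19, -10), (-10, 21, 3), … (6 more)
river cycle of g (length 16): (12, 9, -10), (-10, 11, 11), (11, 11, -10), (-10, 9, 12), (12, 15, -7), (-7, 13, 14), (14, 15, -6), (-6, 21, 5), (5, 19, -10), (-10, 21, 3), … (6 more)
cycles coincide ⇒ equivalent

yes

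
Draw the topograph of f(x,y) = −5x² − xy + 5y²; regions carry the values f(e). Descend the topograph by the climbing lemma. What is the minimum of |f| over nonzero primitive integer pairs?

descent: ρ → (5,1,-5)  [lands on river]
river: ρ → (-5,9,1)
river: ρ → (1,9,-5)
river: ρ → (-5,1,5)
river: ρ → (5,9,-1)
river: ρ → (-1,9,5)
closes: descent 1, river 6
min |a| on river = 1

1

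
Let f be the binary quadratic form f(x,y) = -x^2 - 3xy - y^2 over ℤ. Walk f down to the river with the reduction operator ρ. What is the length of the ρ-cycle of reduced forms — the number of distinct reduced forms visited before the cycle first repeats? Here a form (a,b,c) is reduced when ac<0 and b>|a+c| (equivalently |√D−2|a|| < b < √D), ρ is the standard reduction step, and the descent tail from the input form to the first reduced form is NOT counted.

D = 5, ⌊√D⌋ = 2
descent: ρ → (-1,1,1)  [lands on river]
river: ρ → (1,1,-1)
ρ-cycle length = 2 (tail of 1 descent step not counted)

2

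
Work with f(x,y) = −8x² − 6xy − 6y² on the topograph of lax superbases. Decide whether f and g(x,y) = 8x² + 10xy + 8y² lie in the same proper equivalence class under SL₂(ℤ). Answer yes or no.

D₁ = -156, D₂ = -156
f is negative-definite; reduce −f:
−f: flip: (8,6,6)→(6,-6,8)
−f: translate: b→6 (≡-6 mod 12), so (6,-6,8)→(6,6,8)
−f: reduced (well bottom): (6,6,8) with a≤c, −a<b≤a
flip sign back: reduced form of f is (-6,-6,-8)
g: translate: b→-6 (≡10 mod 16), so (8,10,8)→(8,-6,6)
g: flip: (8,-6,6)→(6,6,8)
g: reduced (well bottom): (6,6,8) with a≤c, −a<b≤a
reduced forms (-6, -6, -8) vs (6, 6, 8) ⇒ inequivalent

no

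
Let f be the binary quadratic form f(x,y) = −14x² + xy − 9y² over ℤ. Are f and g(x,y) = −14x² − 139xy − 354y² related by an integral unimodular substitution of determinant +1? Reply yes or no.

D₁ = -503, D₂ = -503
f is negative-definite; reduce −f:
−f: flip: (14,-1,9)→(9,1,14)
−f: reduced (well bottom): (9,1,14) with a≤c, −a<b≤a
flip sign back: reduced form of f is (-9,-1,-14)
g is negative-definite; reduce −g:
−g: translate: b→-1 (≡139 mod 28), so (14,139,354)→(14,-1,9)
−g: flip: (14,-1,9)→(9,1,14)
−g: reduced (well bottom): (9,1,14) with a≤c, −a<b≤a
flip sign back: reduced form of g is (-9,-1,-14)
reduced forms (-9, -1, -14) vs (-9, -1, -14) ⇒ equivalent

yes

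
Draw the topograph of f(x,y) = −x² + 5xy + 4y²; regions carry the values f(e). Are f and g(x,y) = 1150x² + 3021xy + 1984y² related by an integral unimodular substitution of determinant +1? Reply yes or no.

D₁ = 41, D₂ = 41
river cycle of f (length 10): (4, 3, -2), (-2, 5, 2), (2, 3, -4), (-4, 5, 1), (1, 5, -4), (-4, 3, 2), (2, 5, -2), (-2, 3, 4), (4, 5, -1), (-1, 5, 4)
river cycle of g (length 10): (4, 3, -2), (-2, 5, 2), (2, 3, -4), (-4, 5, 1), (1, 5, -4), (-4, 3, 2), (2, 5, -2), (-2, 3, 4), (4, 5, -1), (-1, 5, 4)
cycles coincide ⇒ equivalent

yes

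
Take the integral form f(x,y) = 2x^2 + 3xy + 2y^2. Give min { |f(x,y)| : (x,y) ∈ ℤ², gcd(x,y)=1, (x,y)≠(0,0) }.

translate: b→-1 (≡3 mod 4), so (2,3,2)→(2,-1,1)
flip: (2,-1,1)→(1,1,2)
reduced (well bottom): (1,1,2) with a≤c, −a<b≤a
well minimum = a = 1

1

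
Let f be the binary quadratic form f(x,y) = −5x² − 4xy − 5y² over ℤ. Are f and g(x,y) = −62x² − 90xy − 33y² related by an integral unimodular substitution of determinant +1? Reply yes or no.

D₁ = -84, D₂ = -84
f is negative-definite; reduce −f:
−f: reduced (well bottom): (5,4,5) with a≤c, −a<b≤a
flip sign back: reduced form of f is (-5,-4,-5)
g is negative-definite; reduce −g:
−g: translate: b→-34 (≡90 mod 124), so (62,90,33)→(62,-34,5)
−g: flip: (62,-34,5)→(5,34,62)
−g: translate: b→4 (≡34 mod 10), so (5,34,62)→(5,4,5)
−g: reduced (well bottom): (5,4,5) with a≤c, −a<b≤a
flip sign back: reduced form of g is (-5,-4,-5)
reduced forms (-5, -4, -5) vs (-5, -4, -5) ⇒ equivalent

yes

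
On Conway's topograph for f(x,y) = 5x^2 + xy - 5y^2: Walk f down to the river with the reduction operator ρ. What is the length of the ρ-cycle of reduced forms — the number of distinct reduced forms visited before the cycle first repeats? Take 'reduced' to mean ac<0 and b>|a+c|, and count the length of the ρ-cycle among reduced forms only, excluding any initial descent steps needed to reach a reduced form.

D = 101, ⌊√D⌋ = 10
river: ρ → (-5,9,1)
river: ρ → (1,9,-5)
river: ρ → (-5,1,5)
river: ρ → (5,9,-1)
river: ρ → (-1,9,5)
river: ρ → (5,1,-5)
ρ-cycle length = 6 (tail of 0 descent steps not counted)

6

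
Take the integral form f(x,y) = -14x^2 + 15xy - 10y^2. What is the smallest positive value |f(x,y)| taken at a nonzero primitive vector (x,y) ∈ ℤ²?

translate: b→13 (≡-15 mod 28), so (14,-15,10)→(14,13,9)
flip: (14,13,9)→(9,-13,14)
translate: b→5 (≡-13 mod 18), so (9,-13,14)→(9,5,10)
reduced (well bottom): (9,5,10) with a≤c, −a<b≤a
well minimum |f| = |-9| = 9 (negative-definite)

9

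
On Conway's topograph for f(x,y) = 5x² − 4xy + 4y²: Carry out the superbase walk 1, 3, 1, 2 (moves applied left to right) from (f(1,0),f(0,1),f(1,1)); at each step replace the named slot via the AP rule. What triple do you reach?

start (5,4,5) = (f(1,0),f(0,1),f(1,1))
replace slot 1: 2·(4+5) − 5 = 13 → (13,4,5)
replace slot 3: 2·(13+4) − 5 = 29 → (13,4,29)
replace slot 1: 2·(4+29) − 13 = 53 → (53,4,29)
replace slot 2: 2·(53+29) − 4 = 160 → (53,160,29)

53,160,29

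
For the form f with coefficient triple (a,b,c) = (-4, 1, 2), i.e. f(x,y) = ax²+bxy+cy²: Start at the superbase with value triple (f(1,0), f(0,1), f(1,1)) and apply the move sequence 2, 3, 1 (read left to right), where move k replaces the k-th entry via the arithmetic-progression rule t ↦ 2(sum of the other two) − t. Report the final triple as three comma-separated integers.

start (-4,2,-1) = (f(1,0),f(0,1),f(1,1))
replace slot 2: 2·((-4)+(-1)) − 2 = -12 → (-4,-12,-1)
replace slot 3: 2·((-4)+(-12)) − (-1) = -31 → (-4,-12,-31)
replace slot 1: 2·((-12)+(-31)) − (-4) = -82 → (-82,-12,-31)

-82,-12,-31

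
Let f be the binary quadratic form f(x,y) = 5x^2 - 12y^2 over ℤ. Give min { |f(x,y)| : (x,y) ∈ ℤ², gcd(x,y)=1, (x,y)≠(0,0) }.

descent: ρ → (-12,0,5)
descent: ρ → (5,10,-7)  [lands on river]
river: ρ → (-7,4,8)
river: ρ → (8,12,-3)
river: ρ → (-3,12,8)
river: ρ → (8,4,-7)
river: ρ → (-7,10,5)
closes: descent 2, river 6
min |a| on river = 3

3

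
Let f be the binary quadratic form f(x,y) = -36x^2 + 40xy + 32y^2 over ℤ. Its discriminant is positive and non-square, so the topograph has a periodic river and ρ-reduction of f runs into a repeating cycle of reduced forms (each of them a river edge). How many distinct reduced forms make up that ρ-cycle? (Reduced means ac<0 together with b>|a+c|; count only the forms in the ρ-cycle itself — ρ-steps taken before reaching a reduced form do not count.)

D = 6208, ⌊√D⌋ = 78
river: ρ → (32,24,-44)
river: ρ → (-44,64,12)
river: ρ → (12,56,-64)
river: ρ → (-64,72,4)
river: ρ → (4,72,-64)
river: ρ → (-64,56,12)
river: ρ → (12,64,-44)
river: ρ → (-44,24,32)
river: ρ → (32,40,-36)
river: ρ → (-36,32,36)
river: ρ → (36,40,-32)
river: ρ → (-32,24,44)
river: ρ → (44,64,-12)
river: ρ → (-12,56,64)
river: ρ → (64,72,-4)
river: ρ → (-4,72,64)
river: ρ → (64,56,-12)
river: ρ → (-12,64,44)
river: ρ → (44,24,-32)
river: ρ → (-32,40,36)
river: ρ → (36,32,-36)
river: ρ → (-36,40,32)
ρ-cycle length = 22 (tail of 0 descent steps not counted)

22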